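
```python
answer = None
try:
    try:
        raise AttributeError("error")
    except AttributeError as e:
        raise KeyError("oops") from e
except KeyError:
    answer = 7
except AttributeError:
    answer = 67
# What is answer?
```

Step-by-step execution trace:
1. Inner try raises AttributeError; inner `except AttributeError as e` catches it.
2. `raise KeyError(...) from e` raises KeyError (AttributeError is attached as __cause__, but only KeyError is active).
3. Outer `except KeyError` matches → answer = 7.
4. `except AttributeError` is not reached.
Result: 7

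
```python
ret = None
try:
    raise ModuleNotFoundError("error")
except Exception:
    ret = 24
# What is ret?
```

Step-by-step execution trace:
1. `raise ModuleNotFoundError(...)` raises ModuleNotFoundError.
2. `except Exception` matches (ModuleNotFoundError is a subclass of Exception) → ret = 24.
Result: 24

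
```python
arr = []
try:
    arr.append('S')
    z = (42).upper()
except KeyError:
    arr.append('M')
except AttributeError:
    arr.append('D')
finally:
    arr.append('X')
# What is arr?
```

Step-by-step execution trace:
1. try: `arr.append('S')` → arr = ['S'].
2. `z = (42).upper()` raises AttributeError.
3. `except KeyError` does not match AttributeError; skipped.
4. `except AttributeError` matches → `arr.append('D')` → arr = ['S', 'D'].
5. finally always runs: `arr.append('X')` → arr = ['S', 'D', 'X'].
Result: ['S', 'D', 'X']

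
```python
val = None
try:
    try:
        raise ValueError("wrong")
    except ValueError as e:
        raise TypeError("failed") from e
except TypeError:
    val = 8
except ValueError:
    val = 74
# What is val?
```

Step-by-step execution trace:
1. Inner try raises ValueError; inner `except ValueError as e` catches it.
2. `raise TypeError(...) from e` raises TypeError (ValueError is attached as __cause__, but only TypeError is active).
3. Outer `except TypeError` matches → val = 8.
4. `except ValueError` is not reached.
Result: 8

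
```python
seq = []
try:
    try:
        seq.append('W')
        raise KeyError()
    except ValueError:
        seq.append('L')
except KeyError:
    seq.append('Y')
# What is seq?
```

Step-by-step execution trace:
1. Inner try: `seq.append('W')` → seq = ['W'].
2. `raise KeyError()` raises KeyError.
3. Inner `except ValueError` does not match KeyError; exception propagates to outer try.
4. Outer `except KeyError` matches → `seq.append('Y')` → seq = ['W', 'Y'].
Result: ['W', 'Y']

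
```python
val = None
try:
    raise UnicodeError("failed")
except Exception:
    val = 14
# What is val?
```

Step-by-step execution trace:
1. `raise UnicodeError(...)` raises UnicodeError.
2. `except Exception` matches (UnicodeError is a subclass of Exception) → val = 14.
Result: 14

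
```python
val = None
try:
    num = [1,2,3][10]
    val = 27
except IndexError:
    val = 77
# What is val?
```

Step-by-step execution trace:
1. `num = [1,2,3][10]` raises IndexError.
2. `val = 27` is not reached.
3. `except IndexError` matches → val = 77.
Result: 77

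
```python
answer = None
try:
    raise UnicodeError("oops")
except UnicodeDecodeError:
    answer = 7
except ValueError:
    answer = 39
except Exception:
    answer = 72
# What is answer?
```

Step-by-step execution trace:
1. `raise UnicodeError(...)` raises UnicodeError.
2. `except UnicodeDecodeError` does not match (UnicodeError is not a subclass of UnicodeDecodeError); skipped.
3. `except ValueError` matches (UnicodeError is a subclass of ValueError) → answer = 39.
4. `except Exception` is not reached.
Result: 39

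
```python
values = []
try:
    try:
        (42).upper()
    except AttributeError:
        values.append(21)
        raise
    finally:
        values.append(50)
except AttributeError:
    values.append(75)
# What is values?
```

Step-by-step execution trace:
1. Inner try: `(42).upper()` raises AttributeError.
2. Inner `except AttributeError` matches → `values.append(21)` → values = [21].
3. bare `raise` re-raises AttributeError.
4. Inner `finally` runs during unwinding: `values.append(50)` → values = [21, 50].
5. Outer `except AttributeError` matches → `values.append(75)` → values = [21, 50, 75].
Result: [21, 50, 75]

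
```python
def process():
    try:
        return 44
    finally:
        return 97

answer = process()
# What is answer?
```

Step-by-step execution trace:
1. `process()` enters try: `return 44` sets pending return value 44.
2. Before returning, `finally: return 97` runs and overrides the pending return.
3. process() returns 97 → answer = 97.
Result: 97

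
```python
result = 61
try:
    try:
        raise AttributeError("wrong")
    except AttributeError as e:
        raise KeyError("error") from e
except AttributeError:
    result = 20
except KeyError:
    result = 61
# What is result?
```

Step-by-step execution trace:
1. Inner try raises AttributeError; inner `except AttributeError as e` catches it.
2. `raise KeyError(...) from e` raises KeyError (AttributeError is attached as __cause__, but only KeyError is active).
3. Outer `except AttributeError` does not match KeyError; skipped.
4. Outer `except KeyError` matches → result = 61.
Result: 61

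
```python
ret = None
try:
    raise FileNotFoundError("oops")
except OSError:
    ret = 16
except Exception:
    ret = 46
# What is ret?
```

Step-by-step execution trace:
1. `raise FileNotFoundError(...)` raises FileNotFoundError.
2. `except OSError` matches (FileNotFoundError is a subclass of OSError) → ret = 16.
3. `except Exception` is not reached.
Result: 16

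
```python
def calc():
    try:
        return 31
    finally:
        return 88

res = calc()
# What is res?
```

Step-by-step execution trace:
1. `calc()` enters try: `return 31` sets pending return value 31.
2. Before returning, `finally: return 88` runs and overrides the pending return.
3. calc() returns 88 → res = 88.
Result: 88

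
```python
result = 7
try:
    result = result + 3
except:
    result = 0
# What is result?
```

Step-by-step execution trace:
1. result starts at 7.
2. try: `result = result + 3` → result = 10. No exception raised.
3. `except` is skipped.
Result: 10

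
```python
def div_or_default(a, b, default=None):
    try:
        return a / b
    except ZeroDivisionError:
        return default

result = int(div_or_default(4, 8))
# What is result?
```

Step-by-step execution trace:
1. `div_or_default(4, 8)` enters try: `return 4 / 8` → returns 0.5. No exception raised.
2. `except ZeroDivisionError` is skipped.
3. `int(0.5)` → 0 → result = 0.
Result: 0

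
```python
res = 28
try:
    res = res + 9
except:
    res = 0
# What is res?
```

Step-by-step execution trace:
1. res starts at 28.
2. try: `res = res + 9` → res = 37. No exception raised.
3. `except` is skipped.
Result: 37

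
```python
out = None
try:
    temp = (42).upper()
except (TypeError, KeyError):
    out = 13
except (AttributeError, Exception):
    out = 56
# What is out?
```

Step-by-step execution trace:
1. `temp = (42).upper()` raises AttributeError.
2. `except (TypeError, KeyError)` does not match AttributeError; skipped.
3. `except (AttributeError, Exception)` matches (AttributeError is in the tuple) → out = 56.
Result: 56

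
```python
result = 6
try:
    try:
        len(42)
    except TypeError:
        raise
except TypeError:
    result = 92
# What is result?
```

Step-by-step execution trace:
1. Inner try: `len(42)` raises TypeError.
2. Inner `except TypeError` matches; bare `raise` re-raises the same TypeError.
3. Outer `except TypeError` matches → result = 92.
Result: 92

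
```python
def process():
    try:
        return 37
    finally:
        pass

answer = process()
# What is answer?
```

Step-by-step execution trace:
1. `process()` enters try: `return 37` sets pending return value 37.
2. Before returning, `finally: pass` runs (no effect).
3. process() returns 37 → answer = 37.
Result: 37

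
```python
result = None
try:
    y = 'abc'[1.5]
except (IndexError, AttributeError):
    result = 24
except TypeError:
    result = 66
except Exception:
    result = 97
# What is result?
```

Step-by-step execution trace:
1. `y = 'abc'[1.5]` raises TypeError.
2. `except (IndexError, AttributeError)` does not match TypeError; skipped.
3. `except TypeError` matches (exact type match) → result = 66.
4. `except Exception` is not reached.
Result: 66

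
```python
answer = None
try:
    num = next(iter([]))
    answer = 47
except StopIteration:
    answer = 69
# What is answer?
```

Step-by-step execution trace:
1. `num = next(iter([]))` raises StopIteration.
2. `answer = 47` is not reached.
3. `except StopIteration` matches → answer = 69.
Result: 69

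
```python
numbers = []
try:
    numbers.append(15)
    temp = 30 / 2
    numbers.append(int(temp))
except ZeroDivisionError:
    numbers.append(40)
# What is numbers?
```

Step-by-step execution trace:
1. try: `numbers.append(15)` → numbers = [15].
2. `temp = 30 / 2` → temp = 15.0. No exception raised.
3. `numbers.append(int(temp))` → numbers = [15, 15].
4. `except ZeroDivisionError` is skipped (no exception was raised).
Result: [15, 15]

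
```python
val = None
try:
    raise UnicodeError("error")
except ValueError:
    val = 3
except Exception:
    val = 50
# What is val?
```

Step-by-step execution trace:
1. `raise UnicodeError(...)` raises UnicodeError.
2. `except ValueError` matches (UnicodeError is a subclass of ValueError) → val = 3.
3. `except Exception` is not reached.
Result: 3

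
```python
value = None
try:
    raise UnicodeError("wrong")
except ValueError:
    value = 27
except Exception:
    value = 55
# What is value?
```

Step-by-step execution trace:
1. `raise UnicodeError(...)` raises UnicodeError.
2. `except ValueError` matches (UnicodeError is a subclass of ValueError) → value = 27.
3. `except Exception` is not reached.
Result: 27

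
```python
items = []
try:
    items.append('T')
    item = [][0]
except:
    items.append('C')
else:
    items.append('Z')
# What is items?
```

Step-by-step execution trace:
1. try: `items.append('T')` → items = ['T'].
2. `item = [][0]` raises IndexError.
3. bare `except` matches → `items.append('C')` → items = ['T', 'C'].
4. `else` is skipped (an exception was raised).
Result: ['T', 'C']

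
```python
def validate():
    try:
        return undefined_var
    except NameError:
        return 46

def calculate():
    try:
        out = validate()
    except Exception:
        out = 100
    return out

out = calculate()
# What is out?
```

Step-by-step execution trace:
1. `calculate()` calls `validate()`.
2. In validate: `undefined_var` raises NameError; `except NameError` catches it → returns 46.
3. In calculate: `out = validate()` → out = 46. No exception reaches calculate.
4. `except Exception` is skipped; calculate returns 46.
5. out = 46.
Result: 46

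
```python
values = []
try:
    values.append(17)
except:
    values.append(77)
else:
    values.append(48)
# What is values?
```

Step-by-step execution trace:
1. try: `values.append(17)` → values = [17]. No exception raised.
2. `except` is skipped.
3. `else` runs (try completed without exception): `values.append(48)` → values = [17, 48].
Result: [17, 48]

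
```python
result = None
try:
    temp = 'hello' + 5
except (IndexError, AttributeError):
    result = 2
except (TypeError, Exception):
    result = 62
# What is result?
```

Step-by-step execution trace:
1. `temp = 'hello' + 5` raises TypeError.
2. `except (IndexError, AttributeError)` does not match TypeError; skipped.
3. `except (TypeError, Exception)` matches (TypeError is in the tuple) → result = 62.
Result: 62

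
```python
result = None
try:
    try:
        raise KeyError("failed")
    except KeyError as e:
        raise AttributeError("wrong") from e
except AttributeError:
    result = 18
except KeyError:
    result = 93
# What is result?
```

Step-by-step execution trace:
1. Inner try raises KeyError; inner `except KeyError as e` catches it.
2. `raise AttributeError(...) from e` raises AttributeError (KeyError is attached as __cause__, but only AttributeError is active).
3. Outer `except AttributeError` matches → result = 18.
4. `except KeyError` is not reached.
Result: 18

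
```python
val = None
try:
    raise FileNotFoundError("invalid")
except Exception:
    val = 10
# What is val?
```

Step-by-step execution trace:
1. `raise FileNotFoundError(...)` raises FileNotFoundError.
2. `except Exception` matches (FileNotFoundError is a subclass of Exception) → val = 10.
Result: 10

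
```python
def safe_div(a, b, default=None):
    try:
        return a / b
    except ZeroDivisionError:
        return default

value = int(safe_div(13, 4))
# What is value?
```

Step-by-step execution trace:
1. `safe_div(13, 4)` enters try: `return 13 / 4` → returns 3.25. No exception raised.
2. `except ZeroDivisionError` is skipped.
3. `int(3.25)` → 3 → value = 3.
Result: 3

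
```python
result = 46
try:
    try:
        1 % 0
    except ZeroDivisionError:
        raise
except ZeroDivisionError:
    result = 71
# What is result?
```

Step-by-step execution trace:
1. Inner try: `1 % 0` raises ZeroDivisionError.
2. Inner `except ZeroDivisionError` matches; bare `raise` re-raises the same ZeroDivisionError.
3. Outer `except ZeroDivisionError` matches → result = 71.
Result: 71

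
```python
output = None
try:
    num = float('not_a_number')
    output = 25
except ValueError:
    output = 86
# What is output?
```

Step-by-step execution trace:
1. `num = float('not_a_number')` raises ValueError.
2. `output = 25` is not reached.
3. `except ValueError` matches → output = 86.
Result: 86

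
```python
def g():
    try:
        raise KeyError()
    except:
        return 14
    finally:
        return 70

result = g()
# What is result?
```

Step-by-step execution trace:
1. `g()` enters try: `raise KeyError()` raises KeyError.
2. bare `except` matches → `return 14` sets pending return value 14.
3. Before returning, `finally: return 70` runs and overrides the pending return.
4. g() returns 70 → result = 70.
Result: 70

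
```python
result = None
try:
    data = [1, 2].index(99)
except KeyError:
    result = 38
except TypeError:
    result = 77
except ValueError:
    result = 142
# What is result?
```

Step-by-step execution trace:
1. `data = [1, 2].index(99)` raises ValueError.
2. `except KeyError` does not match ValueError; skipped.
3. `except TypeError` does not match ValueError; skipped.
4. `except ValueError` matches → result = 142.
Result: 142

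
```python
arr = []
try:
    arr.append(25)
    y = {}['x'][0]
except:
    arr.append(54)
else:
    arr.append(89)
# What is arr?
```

Step-by-step execution trace:
1. try: `arr.append(25)` → arr = [25].
2. `y = {}['x'][0]` raises KeyError.
3. bare `except` matches → `arr.append(54)` → arr = [25, 54].
4. `else` is skipped (an exception was raised).
Result: [25, 54]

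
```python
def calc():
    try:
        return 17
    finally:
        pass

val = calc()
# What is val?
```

Step-by-step execution trace:
1. `calc()` enters try: `return 17` sets pending return value 17.
2. Before returning, `finally: pass` runs (no effect).
3. calc() returns 17 → val = 17.
Result: 17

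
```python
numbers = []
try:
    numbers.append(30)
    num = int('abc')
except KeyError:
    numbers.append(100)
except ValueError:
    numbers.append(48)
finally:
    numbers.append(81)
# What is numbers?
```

Step-by-step execution trace:
1. try: `numbers.append(30)` → numbers = [30].
2. `num = int('abc')` raises ValueError.
3. `except KeyError` does not match ValueError; skipped.
4. `except ValueError` matches → `numbers.append(48)` → numbers = [30, 48].
5. finally always runs: `numbers.append(81)` → numbers = [30, 48, 81].
Result: [30, 48, 81]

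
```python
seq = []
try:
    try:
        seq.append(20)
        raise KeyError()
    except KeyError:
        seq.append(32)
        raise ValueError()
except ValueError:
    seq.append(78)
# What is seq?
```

Step-by-step execution trace:
1. Inner try: `seq.append(20)` → seq = [20].
2. `raise KeyError()` raises KeyError.
3. Inner `except KeyError` matches → `seq.append(32)` → seq = [20, 32].
4. `raise ValueError()` raises ValueError; propagates to outer try.
5. Outer `except ValueError` matches → `seq.append(78)` → seq = [20, 32, 78].
Result: [20, 32, 78]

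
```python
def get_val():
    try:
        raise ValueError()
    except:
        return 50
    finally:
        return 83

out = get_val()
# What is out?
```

Step-by-step execution trace:
1. `get_val()` enters try: `raise ValueError()` raises ValueError.
2. bare `except` matches → `return 50` sets pending return value 50.
3. Before returning, `finally: return 83` runs and overrides the pending return.
4. get_val() returns 83 → out = 83.
Result: 83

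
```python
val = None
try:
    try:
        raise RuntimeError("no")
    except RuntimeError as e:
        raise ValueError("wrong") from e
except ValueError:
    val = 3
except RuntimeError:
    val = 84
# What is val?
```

Step-by-step execution trace:
1. Inner try raises RuntimeError; inner `except RuntimeError as e` catches it.
2. `raise ValueError(...) from e` raises ValueError (RuntimeError is attached as __cause__, but only ValueError is active).
3. Outer `except ValueError` matches → val = 3.
4. `except RuntimeError` is not reached.
Result: 3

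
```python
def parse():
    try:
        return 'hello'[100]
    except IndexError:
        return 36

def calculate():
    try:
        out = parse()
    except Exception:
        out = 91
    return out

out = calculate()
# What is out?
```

Step-by-step execution trace:
1. `calculate()` calls `parse()`.
2. In parse: `'hello'[100]` raises IndexError; `except IndexError` catches it → returns 36.
3. In calculate: `out = parse()` → out = 36. No exception reaches calculate.
4. `except Exception` is skipped; calculate returns 36.
5. out = 36.
Result: 36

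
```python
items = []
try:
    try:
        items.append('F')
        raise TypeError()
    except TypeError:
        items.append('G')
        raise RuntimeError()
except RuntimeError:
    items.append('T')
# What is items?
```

Step-by-step execution trace:
1. Inner try: `items.append('F')` → items = ['F'].
2. `raise TypeError()` raises TypeError.
3. Inner `except TypeError` matches → `items.append('G')` → items = ['F', 'G'].
4. `raise RuntimeError()` raises RuntimeError; propagates to outer try.
5. Outer `except RuntimeError` matches → `items.append('T')` → items = ['F', 'G', 'T'].
Result: ['F', 'G', 'T']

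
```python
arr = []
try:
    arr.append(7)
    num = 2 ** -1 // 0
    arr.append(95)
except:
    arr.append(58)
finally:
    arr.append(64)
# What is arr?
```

Step-by-step execution trace:
1. try: `arr.append(7)` → arr = [7].
2. `num = 2 ** -1 // 0` raises ZeroDivisionError; `arr.append(95)` is not reached.
3. bare `except` matches → `arr.append(58)` → arr = [7, 58].
4. finally always runs: `arr.append(64)` → arr = [7, 58, 64].
Result: [7, 58, 64]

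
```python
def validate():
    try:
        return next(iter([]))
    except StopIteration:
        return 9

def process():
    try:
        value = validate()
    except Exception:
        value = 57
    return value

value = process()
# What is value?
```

Step-by-step execution trace:
1. `process()` calls `validate()`.
2. In validate: `next(iter([]))` raises StopIteration; `except StopIteration` catches it → returns 9.
3. In process: `value = validate()` → value = 9. No exception reaches process.
4. `except Exception` is skipped; process returns 9.
5. value = 9.
Result: 9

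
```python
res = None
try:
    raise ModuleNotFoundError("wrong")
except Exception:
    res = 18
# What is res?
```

Step-by-step execution trace:
1. `raise ModuleNotFoundError(...)` raises ModuleNotFoundError.
2. `except Exception` matches (ModuleNotFoundError is a subclass of Exception) → res = 18.
Result: 18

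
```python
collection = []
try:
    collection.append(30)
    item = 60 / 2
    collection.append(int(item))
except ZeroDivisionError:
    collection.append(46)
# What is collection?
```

Step-by-step execution trace:
1. try: `collection.append(30)` → collection = [30].
2. `item = 60 / 2` → item = 30.0. No exception raised.
3. `collection.append(int(item))` → collection = [30, 30].
4. `except ZeroDivisionError` is skipped (no exception was raised).
Result: [30, 30]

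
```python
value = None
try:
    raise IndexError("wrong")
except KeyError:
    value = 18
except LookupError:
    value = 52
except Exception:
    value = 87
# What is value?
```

Step-by-step execution trace:
1. `raise IndexError(...)` raises IndexError.
2. `except KeyError` does not match (IndexError is not a subclass of KeyError); skipped.
3. `except LookupError` matches (IndexError is a subclass of LookupError) → value = 52.
4. `except Exception` is not reached.
Result: 52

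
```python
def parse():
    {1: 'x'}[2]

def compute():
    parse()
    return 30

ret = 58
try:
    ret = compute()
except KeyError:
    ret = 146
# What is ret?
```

Step-by-step execution trace:
1. ret starts at 58.
2. try: `compute()` calls `parse()`.
3. `parse()` evaluates `{1: 'x'}[2]`, which raises KeyError; it propagates through compute (uncaught).
4. `return 30` in compute is not reached; the assignment to ret does not complete.
5. `except KeyError` matches → ret = 146.
Result: 146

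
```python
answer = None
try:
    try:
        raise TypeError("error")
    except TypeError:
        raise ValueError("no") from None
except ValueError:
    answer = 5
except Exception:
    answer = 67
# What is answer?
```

Step-by-step execution trace:
1. Inner try raises TypeError; inner `except TypeError` catches it.
2. `raise ValueError(...) from None` raises ValueError (from None suppresses __context__, but the active exception is still ValueError).
3. Outer `except ValueError` matches → answer = 5.
4. `except Exception` is not reached.
Result: 5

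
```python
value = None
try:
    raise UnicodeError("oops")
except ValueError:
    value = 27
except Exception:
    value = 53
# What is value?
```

Step-by-step execution trace:
1. `raise UnicodeError(...)` raises UnicodeError.
2. `except ValueError` matches (UnicodeError is a subclass of ValueError) → value = 27.
3. `except Exception` is not reached.
Result: 27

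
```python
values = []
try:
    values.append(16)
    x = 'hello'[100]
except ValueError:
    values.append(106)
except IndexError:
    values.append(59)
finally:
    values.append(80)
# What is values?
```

Step-by-step execution trace:
1. try: `values.append(16)` → values = [16].
2. `x = 'hello'[100]` raises IndexError.
3. `except ValueError` does not match IndexError; skipped.
4. `except IndexError` matches → `values.append(59)` → values = [16, 59].
5. finally always runs: `values.append(80)` → values = [16, 59, 80].
Result: [16, 59, 80]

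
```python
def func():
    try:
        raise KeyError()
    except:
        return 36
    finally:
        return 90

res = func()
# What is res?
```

Step-by-step execution trace:
1. `func()` enters try: `raise KeyError()` raises KeyError.
2. bare `except` matches → `return 36` sets pending return value 36.
3. Before returning, `finally: return 90` runs and overrides the pending return.
4. func() returns 90 → res = 90.
Result: 90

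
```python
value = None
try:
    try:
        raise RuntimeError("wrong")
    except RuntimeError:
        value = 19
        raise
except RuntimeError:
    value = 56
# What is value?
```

Step-by-step execution trace:
1. Inner try: `raise RuntimeError("wrong")` raises RuntimeError.
2. Inner `except RuntimeError` matches → value = 19.
3. bare `raise` re-raises the same RuntimeError.
4. Outer `except RuntimeError` matches → value = 56.
Result: 56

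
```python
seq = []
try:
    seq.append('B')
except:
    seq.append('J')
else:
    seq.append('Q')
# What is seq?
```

Step-by-step execution trace:
1. try: `seq.append('B')` → seq = ['B']. No exception raised.
2. `except` is skipped.
3. `else` runs (try completed without exception): `seq.append('Q')` → seq = ['B', 'Q'].
Result: ['B', 'Q']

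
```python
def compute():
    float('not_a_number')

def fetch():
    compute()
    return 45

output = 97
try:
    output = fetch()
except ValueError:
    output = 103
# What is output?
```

Step-by-step execution trace:
1. output starts at 97.
2. try: `fetch()` calls `compute()`.
3. `compute()` evaluates `float('not_a_number')`, which raises ValueError; it propagates through fetch (uncaught).
4. `return 45` in fetch is not reached; the assignment to output does not complete.
5. `except ValueError` matches → output = 103.
Result: 103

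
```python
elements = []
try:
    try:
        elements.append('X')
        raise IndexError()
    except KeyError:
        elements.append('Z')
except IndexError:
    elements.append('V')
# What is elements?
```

Step-by-step execution trace:
1. Inner try: `elements.append('X')` → elements = ['X'].
2. `raise IndexError()` raises IndexError.
3. Inner `except KeyError` does not match IndexError; exception propagates to outer try.
4. Outer `except IndexError` matches → `elements.append('V')` → elements = ['X', 'V'].
Result: ['X', 'V']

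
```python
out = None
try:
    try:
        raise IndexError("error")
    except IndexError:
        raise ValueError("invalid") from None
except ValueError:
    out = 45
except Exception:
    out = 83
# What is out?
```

Step-by-step execution trace:
1. Inner try raises IndexError; inner `except IndexError` catches it.
2. `raise ValueError(...) from None` raises ValueError (from None suppresses __context__, but the active exception is still ValueError).
3. Outer `except ValueError` matches → out = 45.
4. `except Exception` is not reached.
Result: 45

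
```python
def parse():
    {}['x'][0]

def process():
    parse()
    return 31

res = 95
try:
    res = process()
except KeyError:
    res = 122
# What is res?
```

Step-by-step execution trace:
1. res starts at 95.
2. try: `process()` calls `parse()`.
3. `parse()` evaluates `{}['x'][0]`, which raises KeyError; it propagates through process (uncaught).
4. `return 31` in process is not reached; the assignment to res does not complete.
5. `except KeyError` matches → res = 122.
Result: 122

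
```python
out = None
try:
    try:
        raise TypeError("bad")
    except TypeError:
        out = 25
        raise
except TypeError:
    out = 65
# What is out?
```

Step-by-step execution trace:
1. Inner try: `raise TypeError("bad")` raises TypeError.
2. Inner `except TypeError` matches → out = 25.
3. bare `raise` re-raises the same TypeError.
4. Outer `except TypeError` matches → out = 65.
Result: 65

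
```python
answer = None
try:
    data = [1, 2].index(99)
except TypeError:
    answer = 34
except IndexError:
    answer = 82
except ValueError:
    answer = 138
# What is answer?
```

Step-by-step execution trace:
1. `data = [1, 2].index(99)` raises ValueError.
2. `except TypeError` does not match ValueError; skipped.
3. `except IndexError` does not match ValueError; skipped.
4. `except ValueError` matches → answer = 138.
Result: 138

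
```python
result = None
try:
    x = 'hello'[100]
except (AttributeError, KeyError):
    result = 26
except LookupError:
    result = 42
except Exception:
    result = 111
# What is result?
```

Step-by-step execution trace:
1. `x = 'hello'[100]` raises IndexError.
2. `except (AttributeError, KeyError)` does not match IndexError; skipped.
3. `except LookupError` matches (IndexError is a subclass of LookupError) → result = 42.
4. `except Exception` is not reached.
Result: 42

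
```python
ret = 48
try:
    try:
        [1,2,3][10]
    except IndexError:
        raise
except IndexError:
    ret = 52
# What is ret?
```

Step-by-step execution trace:
1. Inner try: `[1,2,3][10]` raises IndexError.
2. Inner `except IndexError` matches; bare `raise` re-raises the same IndexError.
3. Outer `except IndexError` matches → ret = 52.
Result: 52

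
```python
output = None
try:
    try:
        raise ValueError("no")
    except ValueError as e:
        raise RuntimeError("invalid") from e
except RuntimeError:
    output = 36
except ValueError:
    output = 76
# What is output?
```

Step-by-step execution trace:
1. Inner try raises ValueError; inner `except ValueError as e` catches it.
2. `raise RuntimeError(...) from e` raises RuntimeError (ValueError is attached as __cause__, but only RuntimeError is active).
3. Outer `except RuntimeError` matches → output = 36.
4. `except ValueError` is not reached.
Result: 36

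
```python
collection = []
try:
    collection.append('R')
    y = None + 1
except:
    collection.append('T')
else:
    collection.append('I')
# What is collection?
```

Step-by-step execution trace:
1. try: `collection.append('R')` → collection = ['R'].
2. `y = None + 1` raises TypeError.
3. bare `except` matches → `collection.append('T')` → collection = ['R', 'T'].
4. `else` is skipped (an exception was raised).
Result: ['R', 'T']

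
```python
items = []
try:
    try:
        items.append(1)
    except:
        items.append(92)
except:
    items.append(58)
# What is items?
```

Step-by-step execution trace:
1. Inner try: `items.append(1)` → items = [1]. No exception raised.
2. Inner `except` is skipped.
3. Inner try completes normally; outer `except` is skipped.
Result: [1]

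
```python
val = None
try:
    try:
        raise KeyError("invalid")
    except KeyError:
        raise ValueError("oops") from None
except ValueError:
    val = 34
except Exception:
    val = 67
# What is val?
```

Step-by-step execution trace:
1. Inner try raises KeyError; inner `except KeyError` catches it.
2. `raise ValueError(...) from None` raises ValueError (from None suppresses __context__, but the active exception is still ValueError).
3. Outer `except ValueError` matches → val = 34.
4. `except Exception` is not reached.
Result: 34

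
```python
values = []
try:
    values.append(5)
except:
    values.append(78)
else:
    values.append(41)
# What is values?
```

Step-by-step execution trace:
1. try: `values.append(5)` → values = [5]. No exception raised.
2. `except` is skipped.
3. `else` runs (try completed without exception): `values.append(41)` → values = [5, 41].
Result: [5, 41]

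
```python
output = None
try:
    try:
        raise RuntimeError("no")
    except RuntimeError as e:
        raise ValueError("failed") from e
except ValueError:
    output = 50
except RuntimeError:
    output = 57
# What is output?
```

Step-by-step execution trace:
1. Inner try raises RuntimeError; inner `except RuntimeError as e` catches it.
2. `raise ValueError(...) from e` raises ValueError (RuntimeError is attached as __cause__, but only ValueError is active).
3. Outer `except ValueError` matches → output = 50.
4. `except RuntimeError` is not reached.
Result: 50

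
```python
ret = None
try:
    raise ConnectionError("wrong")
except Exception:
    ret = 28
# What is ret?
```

Step-by-step execution trace:
1. `raise ConnectionError(...)` raises ConnectionError.
2. `except Exception` matches (ConnectionError is a subclass of Exception) → ret = 28.
Result: 28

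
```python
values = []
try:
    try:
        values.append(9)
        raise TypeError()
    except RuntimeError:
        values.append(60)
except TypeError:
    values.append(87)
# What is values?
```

Step-by-step execution trace:
1. Inner try: `values.append(9)` → values = [9].
2. `raise TypeError()` raises TypeError.
3. Inner `except RuntimeError` does not match TypeError; exception propagates to outer try.
4. Outer `except TypeError` matches → `values.append(87)` → values = [9, 87].
Result: [9, 87]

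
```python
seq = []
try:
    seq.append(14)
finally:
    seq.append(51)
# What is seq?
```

Step-by-step execution trace:
1. try: `seq.append(14)` → seq = [14].
2. The try body completes without raising.
3. finally always runs: `seq.append(51)` → seq = [14, 51].
Result: [14, 51]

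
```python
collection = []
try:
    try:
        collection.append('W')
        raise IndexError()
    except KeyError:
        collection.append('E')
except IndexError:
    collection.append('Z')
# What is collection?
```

Step-by-step execution trace:
1. Inner try: `collection.append('W')` → collection = ['W'].
2. `raise IndexError()` raises IndexError.
3. Inner `except KeyError` does not match IndexError; exception propagates to outer try.
4. Outer `except IndexError` matches → `collection.append('Z')` → collection = ['W', 'Z'].
Result: ['W', 'Z']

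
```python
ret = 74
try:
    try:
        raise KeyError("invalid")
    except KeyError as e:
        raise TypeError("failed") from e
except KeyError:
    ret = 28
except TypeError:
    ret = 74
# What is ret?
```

Step-by-step execution trace:
1. Inner try raises KeyError; inner `except KeyError as e` catches it.
2. `raise TypeError(...) from e` raises TypeError (KeyError is attached as __cause__, but only TypeError is active).
3. Outer `except KeyError` does not match TypeError; skipped.
4. Outer `except TypeError` matches → ret = 74.
Result: 74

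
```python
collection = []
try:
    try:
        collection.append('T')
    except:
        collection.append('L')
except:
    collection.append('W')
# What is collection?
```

Step-by-step execution trace:
1. Inner try: `collection.append('T')` → collection = ['T']. No exception raised.
2. Inner `except` is skipped.
3. Inner try completes normally; outer `except` is skipped.
Result: ['T']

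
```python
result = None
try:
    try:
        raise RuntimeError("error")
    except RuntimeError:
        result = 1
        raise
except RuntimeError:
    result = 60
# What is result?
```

Step-by-step execution trace:
1. Inner try: `raise RuntimeError("error")` raises RuntimeError.
2. Inner `except RuntimeError` matches → result = 1.
3. bare `raise` re-raises the same RuntimeError.
4. Outer `except RuntimeError` matches → result = 60.
Result: 60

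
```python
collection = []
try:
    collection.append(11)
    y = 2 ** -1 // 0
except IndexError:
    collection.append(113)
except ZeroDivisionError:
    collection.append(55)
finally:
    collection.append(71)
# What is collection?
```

Step-by-step execution trace:
1. try: `collection.append(11)` → collection = [11].
2. `y = 2 ** -1 // 0` raises ZeroDivisionError.
3. `except IndexError` does not match ZeroDivisionError; skipped.
4. `except ZeroDivisionError` matches → `collection.append(55)` → collection = [11, 55].
5. finally always runs: `collection.append(71)` → collection = [11, 55, 71].
Result: [11, 55, 71]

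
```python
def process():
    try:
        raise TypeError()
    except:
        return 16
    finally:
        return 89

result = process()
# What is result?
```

Step-by-step execution trace:
1. `process()` enters try: `raise TypeError()` raises TypeError.
2. bare `except` matches → `return 16` sets pending return value 16.
3. Before returning, `finally: return 89` runs and overrides the pending return.
4. process() returns 89 → result = 89.
Result: 89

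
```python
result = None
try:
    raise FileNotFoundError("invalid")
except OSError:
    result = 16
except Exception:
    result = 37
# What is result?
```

Step-by-step execution trace:
1. `raise FileNotFoundError(...)` raises FileNotFoundError.
2. `except OSError` matches (FileNotFoundError is a subclass of OSError) → result = 16.
3. `except Exception` is not reached.
Result: 16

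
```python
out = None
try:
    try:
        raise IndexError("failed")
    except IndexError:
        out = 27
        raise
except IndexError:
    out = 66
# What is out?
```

Step-by-step execution trace:
1. Inner try: `raise IndexError("failed")` raises IndexError.
2. Inner `except IndexError` matches → out = 27.
3. bare `raise` re-raises the same IndexError.
4. Outer `except IndexError` matches → out = 66.
Result: 66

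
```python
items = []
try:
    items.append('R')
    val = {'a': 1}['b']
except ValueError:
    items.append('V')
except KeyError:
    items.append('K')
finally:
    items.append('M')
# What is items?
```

Step-by-step execution trace:
1. try: `items.append('R')` → items = ['R'].
2. `val = {'a': 1}['b']` raises KeyError.
3. `except ValueError` does not match KeyError; skipped.
4. `except KeyError` matches → `items.append('K')` → items = ['R', 'K'].
5. finally always runs: `items.append('M')` → items = ['R', 'K', 'M'].
Result: ['R', 'K', 'M']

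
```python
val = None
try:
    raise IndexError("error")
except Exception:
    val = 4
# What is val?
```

Step-by-step execution trace:
1. `raise IndexError(...)` raises IndexError.
2. `except Exception` matches (IndexError is a subclass of Exception) → val = 4.
Result: 4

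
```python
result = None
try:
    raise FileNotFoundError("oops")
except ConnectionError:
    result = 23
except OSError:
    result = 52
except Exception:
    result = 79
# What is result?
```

Step-by-step execution trace:
1. `raise FileNotFoundError(...)` raises FileNotFoundError.
2. `except ConnectionError` does not match (FileNotFoundError is not a subclass of ConnectionError); skipped.
3. `except OSError` matches (FileNotFoundError is a subclass of OSError) → result = 52.
4. `except Exception` is not reached.
Result: 52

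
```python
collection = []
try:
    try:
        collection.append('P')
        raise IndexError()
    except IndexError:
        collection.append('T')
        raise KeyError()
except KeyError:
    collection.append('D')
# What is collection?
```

Step-by-step execution trace:
1. Inner try: `collection.append('P')` → collection = ['P'].
2. `raise IndexError()` raises IndexError.
3. Inner `except IndexError` matches → `collection.append('T')` → collection = ['P', 'T'].
4. `raise KeyError()` raises KeyError; propagates to outer try.
5. Outer `except KeyError` matches → `collection.append('D')` → collection = ['P', 'T', 'D'].
Result: ['P', 'T', 'D']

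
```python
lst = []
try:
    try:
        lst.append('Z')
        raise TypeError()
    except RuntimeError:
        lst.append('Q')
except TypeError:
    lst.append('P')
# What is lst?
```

Step-by-step execution trace:
1. Inner try: `lst.append('Z')` → lst = ['Z'].
2. `raise TypeError()` raises TypeError.
3. Inner `except RuntimeError` does not match TypeError; exception propagates to outer try.
4. Outer `except TypeError` matches → `lst.append('P')` → lst = ['Z', 'P'].
Result: ['Z', 'P']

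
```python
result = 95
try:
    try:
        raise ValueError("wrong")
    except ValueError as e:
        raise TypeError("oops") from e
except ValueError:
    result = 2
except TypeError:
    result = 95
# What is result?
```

Step-by-step execution trace:
1. Inner try raises ValueError; inner `except ValueError as e` catches it.
2. `raise TypeError(...) from e` raises TypeError (ValueError is attached as __cause__, but only TypeError is active).
3. Outer `except ValueError` does not match TypeError; skipped.
4. Outer `except TypeError` matches → result = 95.
Result: 95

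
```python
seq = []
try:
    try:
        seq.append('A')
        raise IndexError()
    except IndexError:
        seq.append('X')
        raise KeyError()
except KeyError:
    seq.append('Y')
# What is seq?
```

Step-by-step execution trace:
1. Inner try: `seq.append('A')` → seq = ['A'].
2. `raise IndexError()` raises IndexError.
3. Inner `except IndexError` matches → `seq.append('X')` → seq = ['A', 'X'].
4. `raise KeyError()` raises KeyError; propagates to outer try.
5. Outer `except KeyError` matches → `seq.append('Y')` → seq = ['A', 'X', 'Y'].
Result: ['A', 'X', 'Y']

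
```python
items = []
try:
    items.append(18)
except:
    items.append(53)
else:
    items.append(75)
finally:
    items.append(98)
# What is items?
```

Step-by-step execution trace:
1. try: `items.append(18)` → items = [18]. No exception raised.
2. `except` is skipped.
3. `else` runs: `items.append(75)` → items = [18, 75].
4. `finally` always runs: `items.append(98)` → items = [18, 75, 98].
Result: [18, 75, 98]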